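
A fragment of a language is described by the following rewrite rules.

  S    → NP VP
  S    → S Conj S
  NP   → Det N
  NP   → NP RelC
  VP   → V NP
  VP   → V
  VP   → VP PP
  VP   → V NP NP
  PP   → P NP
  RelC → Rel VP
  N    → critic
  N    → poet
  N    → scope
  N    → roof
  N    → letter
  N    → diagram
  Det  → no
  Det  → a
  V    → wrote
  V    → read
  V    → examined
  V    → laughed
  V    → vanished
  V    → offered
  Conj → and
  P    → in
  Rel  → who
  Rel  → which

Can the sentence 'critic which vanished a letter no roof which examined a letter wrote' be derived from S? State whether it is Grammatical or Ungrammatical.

Ungrammatical

For S → NP VP, no prefix of the string parses as an NP. The alternative S rule S → S Conj S likewise has no satisfying split.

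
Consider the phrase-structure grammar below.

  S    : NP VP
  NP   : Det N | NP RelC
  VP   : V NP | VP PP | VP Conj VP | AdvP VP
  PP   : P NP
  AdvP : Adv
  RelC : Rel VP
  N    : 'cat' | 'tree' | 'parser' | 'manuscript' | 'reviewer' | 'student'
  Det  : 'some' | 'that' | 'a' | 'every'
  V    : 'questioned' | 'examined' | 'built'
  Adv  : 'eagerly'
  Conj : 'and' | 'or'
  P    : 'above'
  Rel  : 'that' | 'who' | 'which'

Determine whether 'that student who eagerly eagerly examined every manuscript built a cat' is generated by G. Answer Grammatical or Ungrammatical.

Grammatical

S
  NP
    NP
      Det: that
      N: student
    RelC
      Rel: who
      VP
        AdvP
          Adv: eagerly
        VP
          AdvP
            Adv: eagerly
          VP
            V: examined
            NP
              Det: every
              N: manuscript
  VP
    V: built
    NP
      Det: a
      N: cat
Each bracket corresponds to one application of a listed rule, so the string is derivable from S.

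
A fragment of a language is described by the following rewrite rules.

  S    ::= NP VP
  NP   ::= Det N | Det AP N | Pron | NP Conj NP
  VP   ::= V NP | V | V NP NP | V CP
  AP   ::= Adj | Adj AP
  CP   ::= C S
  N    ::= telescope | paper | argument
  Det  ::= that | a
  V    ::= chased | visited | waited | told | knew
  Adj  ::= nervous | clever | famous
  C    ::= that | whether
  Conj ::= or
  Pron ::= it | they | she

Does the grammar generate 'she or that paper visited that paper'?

Grammatical

S
  NP
    NP
      Pron: she
    Conj: or
    NP
      Det: that
      N: paper
  VP
    V: visited
    NP
      Det: that
      N: paper
The bracketing above is licensed at every node by one of the given productions, with S at the root.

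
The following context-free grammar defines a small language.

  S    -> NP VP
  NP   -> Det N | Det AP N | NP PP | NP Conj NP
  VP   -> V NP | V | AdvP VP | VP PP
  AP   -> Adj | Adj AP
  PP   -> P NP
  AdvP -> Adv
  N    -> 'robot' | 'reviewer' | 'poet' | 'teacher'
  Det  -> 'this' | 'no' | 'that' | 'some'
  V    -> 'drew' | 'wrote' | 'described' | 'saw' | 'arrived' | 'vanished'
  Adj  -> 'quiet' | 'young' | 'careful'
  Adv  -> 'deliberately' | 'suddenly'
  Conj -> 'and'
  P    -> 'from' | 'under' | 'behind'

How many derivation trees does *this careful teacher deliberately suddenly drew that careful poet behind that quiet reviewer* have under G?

Two of the 4 distinct bracketings:
[S [NP [Det this] [AP [Adj careful]] [N teacher]] [VP [AdvP [Adv deliberately]] [VP [AdvP [Adv suddenly]] [VP [V drew] [NP [NP [Det that] [AP [Adj careful]] [N poet]] [PP [P behind] [NP [Det that] [AP [Adj quiet]] [N reviewer]]]]]]]]
[S [NP [Det this] [AP [Adj careful]] [N teacher]] [VP [AdvP [Adv deliberately]] [VP [AdvP [Adv suddenly]] [VP [VP [V drew] [NP [Det that] [AP [Adj careful]] [N poet]]] [PP [P behind] [NP [Det that] [AP [Adj quiet]] [N reviewer]]]]]]]
The difference turns on whether NP → NP PP is used at the relevant span, versus an alternative expansion of NP.

4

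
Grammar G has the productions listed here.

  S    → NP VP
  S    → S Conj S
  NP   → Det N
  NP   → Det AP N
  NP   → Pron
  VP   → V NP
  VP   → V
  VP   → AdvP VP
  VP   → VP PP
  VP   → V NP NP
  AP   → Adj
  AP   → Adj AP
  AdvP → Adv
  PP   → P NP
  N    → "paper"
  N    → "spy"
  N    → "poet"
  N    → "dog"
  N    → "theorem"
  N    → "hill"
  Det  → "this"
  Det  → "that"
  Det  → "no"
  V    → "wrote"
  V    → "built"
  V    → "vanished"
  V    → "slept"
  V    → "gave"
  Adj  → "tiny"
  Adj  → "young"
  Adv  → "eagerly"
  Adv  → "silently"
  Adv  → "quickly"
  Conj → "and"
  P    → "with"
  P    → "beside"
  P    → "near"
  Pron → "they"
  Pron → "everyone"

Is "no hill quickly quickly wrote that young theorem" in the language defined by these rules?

Grammatical

[S [NP [Det no] [N hill]] [VP [AdvP [Adv quickly]] [VP [AdvP [Adv quickly]] [VP [V wrote] [NP [Det that] [AP [Adj young]] [N theorem]]]]]]
The bracketing above is licensed at every node by one of the given productions, with S at the root.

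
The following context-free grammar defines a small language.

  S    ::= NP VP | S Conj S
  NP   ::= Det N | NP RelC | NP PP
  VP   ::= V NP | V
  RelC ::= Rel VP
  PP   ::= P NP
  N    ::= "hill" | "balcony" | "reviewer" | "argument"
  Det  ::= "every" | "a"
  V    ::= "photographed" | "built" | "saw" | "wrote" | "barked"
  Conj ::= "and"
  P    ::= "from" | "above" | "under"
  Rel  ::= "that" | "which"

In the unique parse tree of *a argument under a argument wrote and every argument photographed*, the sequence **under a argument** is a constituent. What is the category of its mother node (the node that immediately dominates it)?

NP

S
  S
    NP
      NP
        Det: a
        N: argument
      PP
        P: under
        NP
          Det: a
          N: argument
    VP
      V: wrote
  Conj: and
  S
    NP
      Det: every
      N: argument
    VP
      V: photographed
The span 'under a argument' is the PP node built by PP → P NP.
Its mother is the NP built by NP → NP PP.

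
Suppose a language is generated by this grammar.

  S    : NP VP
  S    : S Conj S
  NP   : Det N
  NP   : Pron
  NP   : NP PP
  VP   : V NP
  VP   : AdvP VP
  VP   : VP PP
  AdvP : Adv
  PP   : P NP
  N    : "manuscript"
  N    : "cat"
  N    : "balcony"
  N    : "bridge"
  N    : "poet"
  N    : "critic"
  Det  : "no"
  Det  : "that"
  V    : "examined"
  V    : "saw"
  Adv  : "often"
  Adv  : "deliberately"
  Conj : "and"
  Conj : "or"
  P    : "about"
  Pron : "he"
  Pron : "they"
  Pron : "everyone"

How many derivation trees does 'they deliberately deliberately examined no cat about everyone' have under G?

Two of the 4 distinct bracketings:
[S [NP [Pron they]] [VP [AdvP [Adv deliberately]] [VP [AdvP [Adv deliberately]] [VP [V examined] [NP [NP [Det no] [N cat]] [PP [P about] [NP [Pron everyone]]]]]]]]
[S [NP [Pron they]] [VP [AdvP [Adv deliberately]] [VP [AdvP [Adv deliberately]] [VP [VP [V examined] [NP [Det no] [N cat]]] [PP [P about] [NP [Pron everyone]]]]]]]
The difference turns on whether NP → NP PP is used at the relevant span, versus an alternative expansion of NP.

4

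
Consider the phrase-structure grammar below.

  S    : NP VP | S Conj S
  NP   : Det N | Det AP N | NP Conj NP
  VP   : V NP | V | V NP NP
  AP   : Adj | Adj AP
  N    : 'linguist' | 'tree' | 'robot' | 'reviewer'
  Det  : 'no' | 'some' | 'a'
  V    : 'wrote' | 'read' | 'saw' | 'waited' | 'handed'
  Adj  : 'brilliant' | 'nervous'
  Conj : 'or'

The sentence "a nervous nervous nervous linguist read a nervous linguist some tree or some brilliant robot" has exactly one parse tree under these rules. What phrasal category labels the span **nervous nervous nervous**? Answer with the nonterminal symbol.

AP

[S [NP [Det a] [AP [Adj nervous] [AP [Adj nervous] [AP [Adj nervous]]]] [N linguist]] [VP [V read] [NP [Det a] [AP [Adj nervous]] [N linguist]] [NP [NP [Det some] [N tree]] [Conj or] [NP [Det some] [AP [Adj brilliant]] [N robot]]]]]
The span 'nervous nervous nervous' is the AP node built by AP → Adj AP.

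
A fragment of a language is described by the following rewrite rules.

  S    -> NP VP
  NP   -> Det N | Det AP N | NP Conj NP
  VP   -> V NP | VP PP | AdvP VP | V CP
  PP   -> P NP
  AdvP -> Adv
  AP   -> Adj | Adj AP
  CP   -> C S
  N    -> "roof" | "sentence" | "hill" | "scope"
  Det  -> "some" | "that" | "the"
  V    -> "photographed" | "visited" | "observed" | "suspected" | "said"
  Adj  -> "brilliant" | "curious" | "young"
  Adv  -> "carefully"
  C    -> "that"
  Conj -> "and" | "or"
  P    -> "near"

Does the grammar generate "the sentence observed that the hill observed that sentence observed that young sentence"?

Ungrammatical

For S → NP VP, the only prefix that parses as NP is 'the sentence', but the remainder 'observed that the hill observed that sentence observed that young sentence' is not a VP under these rules.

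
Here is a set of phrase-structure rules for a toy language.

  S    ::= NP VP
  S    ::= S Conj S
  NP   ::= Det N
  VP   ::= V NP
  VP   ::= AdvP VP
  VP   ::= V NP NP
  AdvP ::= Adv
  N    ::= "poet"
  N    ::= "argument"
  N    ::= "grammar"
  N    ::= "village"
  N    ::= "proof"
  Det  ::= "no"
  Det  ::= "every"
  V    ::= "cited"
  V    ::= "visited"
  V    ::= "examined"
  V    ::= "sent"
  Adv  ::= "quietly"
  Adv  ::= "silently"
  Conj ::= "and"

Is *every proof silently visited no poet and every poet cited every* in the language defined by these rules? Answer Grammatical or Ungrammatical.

Ungrammatical

For S → NP VP, the only prefix that parses as NP is 'every proof', but the remainder 'silently visited no poet and every poet cited every' is not a VP under these rules. The alternative S rule S → S Conj S likewise has no satisfying split.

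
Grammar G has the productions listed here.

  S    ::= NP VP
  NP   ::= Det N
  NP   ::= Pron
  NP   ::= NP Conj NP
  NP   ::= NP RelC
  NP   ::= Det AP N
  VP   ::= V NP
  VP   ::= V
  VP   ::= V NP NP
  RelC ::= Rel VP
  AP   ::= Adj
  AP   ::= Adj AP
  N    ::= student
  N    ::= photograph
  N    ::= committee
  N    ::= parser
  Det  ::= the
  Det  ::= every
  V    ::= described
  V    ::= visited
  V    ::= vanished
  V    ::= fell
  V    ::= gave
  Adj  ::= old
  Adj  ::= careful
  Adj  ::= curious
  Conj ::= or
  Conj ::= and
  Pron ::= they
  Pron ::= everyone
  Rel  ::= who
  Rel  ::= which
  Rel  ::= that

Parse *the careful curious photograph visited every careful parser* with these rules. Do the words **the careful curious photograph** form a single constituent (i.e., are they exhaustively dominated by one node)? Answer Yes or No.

Yes

[S [NP [Det the] [AP [Adj careful] [AP [Adj curious]]] [N photograph]] [VP [V visited] [NP [Det every] [AP [Adj careful]] [N parser]]]]
The words 'the careful curious photograph' are exhaustively dominated by a single NP node (built by NP → Det AP N), so they form a constituent.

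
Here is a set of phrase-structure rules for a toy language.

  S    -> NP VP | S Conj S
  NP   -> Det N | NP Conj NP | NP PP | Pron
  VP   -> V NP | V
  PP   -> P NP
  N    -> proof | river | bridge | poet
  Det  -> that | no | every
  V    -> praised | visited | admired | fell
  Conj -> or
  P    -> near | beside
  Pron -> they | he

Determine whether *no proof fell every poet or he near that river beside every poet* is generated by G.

[S [NP [Det no] [N proof]] [VP [V fell] [NP [NP [Det every] [N poet]] [Conj or] [NP [NP [Pron he]] [PP [P near] [NP [NP [Det that] [N river]] [PP [P beside] [NP [Det every] [N poet]]]]]]]]]
Every word is introduced by a lexical rule and the phrasal rules combine the resulting categories into a single S.

Grammatical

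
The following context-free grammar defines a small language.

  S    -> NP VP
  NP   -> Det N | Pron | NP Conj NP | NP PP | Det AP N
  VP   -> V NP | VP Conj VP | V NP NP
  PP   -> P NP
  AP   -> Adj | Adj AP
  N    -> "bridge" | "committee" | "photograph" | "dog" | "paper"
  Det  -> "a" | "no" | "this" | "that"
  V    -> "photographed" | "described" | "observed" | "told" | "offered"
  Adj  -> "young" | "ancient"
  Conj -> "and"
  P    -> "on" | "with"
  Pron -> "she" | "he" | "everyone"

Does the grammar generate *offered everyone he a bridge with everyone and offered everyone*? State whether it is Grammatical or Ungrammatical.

Ungrammatical

For S → NP VP, no prefix of the string parses as an NP.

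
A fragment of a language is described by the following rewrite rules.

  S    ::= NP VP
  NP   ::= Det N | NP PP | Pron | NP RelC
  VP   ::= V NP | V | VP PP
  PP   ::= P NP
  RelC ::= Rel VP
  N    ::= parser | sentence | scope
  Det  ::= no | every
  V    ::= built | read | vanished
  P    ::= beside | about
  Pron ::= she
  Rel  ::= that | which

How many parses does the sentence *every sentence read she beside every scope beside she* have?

Two of the 5 distinct bracketings:
[S [NP [Det every] [N sentence]] [VP [V read] [NP [NP [Pron she]] [PP [P beside] [NP [NP [Det every] [N scope]] [PP [P beside] [NP [Pron she]]]]]]]]
[S [NP [Det every] [N sentence]] [VP [V read] [NP [NP [NP [Pron she]] [PP [P beside] [NP [Det every] [N scope]]]] [PP [P beside] [NP [Pron she]]]]]]
The trees differ in how a recursive rule is bracketed over the same span.

5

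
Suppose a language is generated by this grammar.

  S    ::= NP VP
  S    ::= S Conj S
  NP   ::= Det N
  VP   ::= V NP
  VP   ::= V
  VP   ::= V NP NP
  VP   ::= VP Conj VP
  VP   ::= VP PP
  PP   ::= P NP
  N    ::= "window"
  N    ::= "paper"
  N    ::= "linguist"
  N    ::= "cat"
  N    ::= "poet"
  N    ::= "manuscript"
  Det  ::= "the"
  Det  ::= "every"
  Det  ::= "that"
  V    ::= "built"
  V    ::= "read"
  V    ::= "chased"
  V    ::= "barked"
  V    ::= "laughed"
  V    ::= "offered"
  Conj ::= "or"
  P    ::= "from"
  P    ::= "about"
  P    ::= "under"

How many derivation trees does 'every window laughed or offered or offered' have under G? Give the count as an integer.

The two bracketings:
[S [NP [Det every] [N window]] [VP [VP [V laughed]] [Conj or] [VP [VP [V offered]] [Conj or] [VP [V offered]]]]]
[S [NP [Det every] [N window]] [VP [VP [VP [V laughed]] [Conj or] [VP [V offered]]] [Conj or] [VP [V offered]]]]
The trees differ in how a recursive rule is bracketed over the same span.

2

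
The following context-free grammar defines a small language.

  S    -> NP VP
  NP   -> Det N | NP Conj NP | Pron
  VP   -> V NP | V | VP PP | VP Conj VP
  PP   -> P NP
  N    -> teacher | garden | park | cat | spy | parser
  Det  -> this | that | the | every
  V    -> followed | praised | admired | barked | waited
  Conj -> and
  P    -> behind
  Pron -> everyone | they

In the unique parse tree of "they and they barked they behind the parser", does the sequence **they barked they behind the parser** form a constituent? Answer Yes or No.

[S [NP [NP [Pron they]] [Conj and] [NP [Pron they]]] [VP [VP [V barked] [NP [Pron they]]] [PP [P behind] [NP [Det the] [N parser]]]]]
The smallest constituent containing 'they barked they behind the parser' is the S spanning 'they and they barked they behind the parser'; no single node in the tree dominates exactly the given words.

No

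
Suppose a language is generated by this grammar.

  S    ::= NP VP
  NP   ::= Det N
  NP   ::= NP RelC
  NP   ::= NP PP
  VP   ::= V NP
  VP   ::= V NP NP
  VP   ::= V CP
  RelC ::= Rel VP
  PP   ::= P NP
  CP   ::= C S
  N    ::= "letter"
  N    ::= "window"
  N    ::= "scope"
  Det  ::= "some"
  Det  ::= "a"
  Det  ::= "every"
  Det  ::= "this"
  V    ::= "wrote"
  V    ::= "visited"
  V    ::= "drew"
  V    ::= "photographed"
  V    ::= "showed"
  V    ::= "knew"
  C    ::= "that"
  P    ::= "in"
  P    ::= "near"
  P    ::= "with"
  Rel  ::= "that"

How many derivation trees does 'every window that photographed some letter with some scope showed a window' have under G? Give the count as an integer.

The two bracketings:
[S [NP [NP [Det every] [N window]] [RelC [Rel that] [VP [V photographed] [NP [NP [Det some] [N letter]] [PP [P with] [NP [Det some] [N scope]]]]]]] [VP [V showed] [NP [Det a] [N window]]]]
[S [NP [NP [NP [Det every] [N window]] [RelC [Rel that] [VP [V photographed] [NP [Det some] [N letter]]]]] [PP [P with] [NP [Det some] [N scope]]]] [VP [V showed] [NP [Det a] [N window]]]]
The trees differ in how a recursive rule is bracketed over the same span.

2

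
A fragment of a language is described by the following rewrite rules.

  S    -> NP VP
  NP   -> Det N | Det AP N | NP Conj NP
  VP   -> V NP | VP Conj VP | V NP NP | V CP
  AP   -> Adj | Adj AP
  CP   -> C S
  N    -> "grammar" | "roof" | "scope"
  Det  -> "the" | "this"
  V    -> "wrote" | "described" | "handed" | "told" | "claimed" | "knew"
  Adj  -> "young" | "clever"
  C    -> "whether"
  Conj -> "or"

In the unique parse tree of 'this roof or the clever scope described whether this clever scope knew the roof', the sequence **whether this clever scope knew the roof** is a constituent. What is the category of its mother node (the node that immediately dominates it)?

VP

S
  NP
    NP
      Det: this
      N: roof
    Conj: or
    NP
      Det: the
      AP
        Adj: clever
      N: scope
  VP
    V: described
    CP
      C: whether
      S
        NP
          Det: this
          AP
            Adj: clever
          N: scope
        VP
          V: knew
          NP
            Det: the
            N: roof
The span 'whether this clever scope knew the roof' is the CP node built by CP → C S.
Its mother is the VP built by VP → V CP.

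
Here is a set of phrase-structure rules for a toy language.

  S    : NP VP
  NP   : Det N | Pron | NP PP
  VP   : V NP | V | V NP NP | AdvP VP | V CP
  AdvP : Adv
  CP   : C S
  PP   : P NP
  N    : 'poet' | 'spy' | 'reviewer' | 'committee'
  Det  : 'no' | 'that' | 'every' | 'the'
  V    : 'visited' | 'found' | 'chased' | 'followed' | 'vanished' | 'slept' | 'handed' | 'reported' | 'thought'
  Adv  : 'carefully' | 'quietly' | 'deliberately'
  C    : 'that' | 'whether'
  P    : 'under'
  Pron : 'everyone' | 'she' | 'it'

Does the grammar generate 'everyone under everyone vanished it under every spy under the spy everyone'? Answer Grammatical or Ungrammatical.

[S [NP [NP [Pron everyone]] [PP [P under] [NP [Pron everyone]]]] [VP [V vanished] [NP [NP [Pron it]] [PP [P under] [NP [NP [Det every] [N spy]] [PP [P under] [NP [Det the] [N spy]]]]]] [NP [Pron everyone]]]]
Every word is introduced by a lexical rule and the phrasal rules combine the resulting categories into a single S.

Grammatical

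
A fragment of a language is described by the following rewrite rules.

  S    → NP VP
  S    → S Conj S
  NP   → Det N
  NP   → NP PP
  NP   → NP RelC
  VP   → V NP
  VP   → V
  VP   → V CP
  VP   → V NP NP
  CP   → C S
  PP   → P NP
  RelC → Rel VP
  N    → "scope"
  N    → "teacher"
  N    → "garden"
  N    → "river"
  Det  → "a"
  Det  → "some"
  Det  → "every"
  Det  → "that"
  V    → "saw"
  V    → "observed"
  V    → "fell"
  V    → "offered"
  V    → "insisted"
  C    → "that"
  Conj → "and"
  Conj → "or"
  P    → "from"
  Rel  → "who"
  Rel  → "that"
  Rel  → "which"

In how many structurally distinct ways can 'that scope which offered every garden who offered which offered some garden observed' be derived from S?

4

Two of the 4 distinct bracketings:
[S [NP [NP [Det that] [N scope]] [RelC [Rel which] [VP [V offered] [NP [NP [NP [Det every] [N garden]] [RelC [Rel who] [VP [V offered]]]] [RelC [Rel which] [VP [V offered] [NP [Det some] [N garden]]]]]]]] [VP [V observed]]]
[S [NP [NP [Det that] [N scope]] [RelC [Rel which] [VP [V offered] [NP [NP [NP [Det every] [N garden]] [RelC [Rel who] [VP [V offered]]]] [RelC [Rel which] [VP [V offered]]]] [NP [Det some] [N garden]]]]] [VP [V observed]]]
The difference turns on whether VP → V NP is used at the relevant span, versus an alternative expansion of VP.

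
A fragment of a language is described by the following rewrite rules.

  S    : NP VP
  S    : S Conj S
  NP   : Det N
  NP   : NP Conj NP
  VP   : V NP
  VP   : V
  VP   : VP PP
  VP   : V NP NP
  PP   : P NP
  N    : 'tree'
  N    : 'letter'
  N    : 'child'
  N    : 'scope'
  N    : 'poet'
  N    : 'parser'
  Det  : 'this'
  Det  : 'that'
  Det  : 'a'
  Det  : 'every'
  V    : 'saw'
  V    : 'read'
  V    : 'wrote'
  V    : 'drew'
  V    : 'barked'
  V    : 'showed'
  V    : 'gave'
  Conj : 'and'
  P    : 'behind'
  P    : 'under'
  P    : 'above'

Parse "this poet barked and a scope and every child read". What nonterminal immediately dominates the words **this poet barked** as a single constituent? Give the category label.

[S [S [NP [Det this] [N poet]] [VP [V barked]]] [Conj and] [S [NP [NP [Det a] [N scope]] [Conj and] [NP [Det every] [N child]]] [VP [V read]]]]
The span 'this poet barked' is the S node built by S → NP VP.

S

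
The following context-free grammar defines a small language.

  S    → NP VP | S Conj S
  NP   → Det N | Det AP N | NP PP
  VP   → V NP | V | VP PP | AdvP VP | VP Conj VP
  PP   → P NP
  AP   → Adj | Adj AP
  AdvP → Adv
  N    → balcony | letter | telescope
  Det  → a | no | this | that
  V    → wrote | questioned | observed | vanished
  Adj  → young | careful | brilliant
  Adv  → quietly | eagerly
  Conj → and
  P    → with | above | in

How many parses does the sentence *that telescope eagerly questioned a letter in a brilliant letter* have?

3

Two of the 3 distinct bracketings:
[S [NP [Det that] [N telescope]] [VP [VP [AdvP [Adv eagerly]] [VP [V questioned] [NP [Det a] [N letter]]]] [PP [P in] [NP [Det a] [AP [Adj brilliant]] [N letter]]]]]
[S [NP [Det that] [N telescope]] [VP [AdvP [Adv eagerly]] [VP [V questioned] [NP [NP [Det a] [N letter]] [PP [P in] [NP [Det a] [AP [Adj brilliant]] [N letter]]]]]]]
The difference turns on whether NP → NP PP is used at the relevant span, versus an alternative expansion of NP.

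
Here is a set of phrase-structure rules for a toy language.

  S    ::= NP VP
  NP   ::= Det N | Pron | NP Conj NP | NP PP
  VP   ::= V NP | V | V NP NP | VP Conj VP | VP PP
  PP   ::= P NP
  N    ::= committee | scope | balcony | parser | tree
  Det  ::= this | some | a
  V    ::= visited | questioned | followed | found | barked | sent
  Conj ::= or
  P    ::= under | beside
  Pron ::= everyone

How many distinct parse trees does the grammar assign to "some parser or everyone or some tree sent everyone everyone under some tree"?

Two of the 4 distinct bracketings:
[S [NP [NP [Det some] [N parser]] [Conj or] [NP [NP [Pron everyone]] [Conj or] [NP [Det some] [N tree]]]] [VP [V sent] [NP [Pron everyone]] [NP [NP [Pron everyone]] [PP [P under] [NP [Det some] [N tree]]]]]]
[S [NP [NP [Det some] [N parser]] [Conj or] [NP [NP [Pron everyone]] [Conj or] [NP [Det some] [N tree]]]] [VP [VP [V sent] [NP [Pron everyone]] [NP [Pron everyone]]] [PP [P under] [NP [Det some] [N tree]]]]]
The difference turns on whether NP → NP PP is used at the relevant span, versus an alternative expansion of NP.

4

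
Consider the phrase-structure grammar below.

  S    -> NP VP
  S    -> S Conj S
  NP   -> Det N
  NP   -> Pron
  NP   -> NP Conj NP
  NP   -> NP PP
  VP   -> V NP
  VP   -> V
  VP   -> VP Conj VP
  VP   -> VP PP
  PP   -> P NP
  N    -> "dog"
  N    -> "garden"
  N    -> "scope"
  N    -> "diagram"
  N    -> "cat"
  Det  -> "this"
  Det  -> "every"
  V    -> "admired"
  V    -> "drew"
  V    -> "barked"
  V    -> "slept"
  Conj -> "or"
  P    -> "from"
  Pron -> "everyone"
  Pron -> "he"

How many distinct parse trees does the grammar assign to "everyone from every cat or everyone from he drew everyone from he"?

Two of the 10 distinct bracketings:
[S [NP [NP [NP [Pron everyone]] [PP [P from] [NP [Det every] [N cat]]]] [Conj or] [NP [NP [Pron everyone]] [PP [P from] [NP [Pron he]]]]] [VP [V drew] [NP [NP [Pron everyone]] [PP [P from] [NP [Pron he]]]]]]
[S [NP [NP [NP [Pron everyone]] [PP [P from] [NP [Det every] [N cat]]]] [Conj or] [NP [NP [Pron everyone]] [PP [P from] [NP [Pron he]]]]] [VP [VP [V drew] [NP [Pron everyone]]] [PP [P from] [NP [Pron he]]]]]
The difference turns on whether VP → VP PP is used at the relevant span, versus an alternative expansion of VP.

10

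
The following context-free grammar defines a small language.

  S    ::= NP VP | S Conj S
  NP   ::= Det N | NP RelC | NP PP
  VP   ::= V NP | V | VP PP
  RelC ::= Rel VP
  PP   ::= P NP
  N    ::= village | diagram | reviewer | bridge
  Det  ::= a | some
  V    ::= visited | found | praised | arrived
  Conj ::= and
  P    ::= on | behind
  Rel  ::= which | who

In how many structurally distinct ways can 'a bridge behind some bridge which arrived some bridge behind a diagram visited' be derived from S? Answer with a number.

7

Two of the 7 distinct bracketings:
[S [NP [NP [NP [Det a] [N bridge]] [PP [P behind] [NP [Det some] [N bridge]]]] [RelC [Rel which] [VP [V arrived] [NP [NP [Det some] [N bridge]] [PP [P behind] [NP [Det a] [N diagram]]]]]]] [VP [V visited]]]
[S [NP [NP [NP [Det a] [N bridge]] [PP [P behind] [NP [Det some] [N bridge]]]] [RelC [Rel which] [VP [VP [V arrived] [NP [Det some] [N bridge]]] [PP [P behind] [NP [Det a] [N diagram]]]]]] [VP [V visited]]]
The difference turns on whether VP → VP PP is used at the relevant span, versus an alternative expansion of VP.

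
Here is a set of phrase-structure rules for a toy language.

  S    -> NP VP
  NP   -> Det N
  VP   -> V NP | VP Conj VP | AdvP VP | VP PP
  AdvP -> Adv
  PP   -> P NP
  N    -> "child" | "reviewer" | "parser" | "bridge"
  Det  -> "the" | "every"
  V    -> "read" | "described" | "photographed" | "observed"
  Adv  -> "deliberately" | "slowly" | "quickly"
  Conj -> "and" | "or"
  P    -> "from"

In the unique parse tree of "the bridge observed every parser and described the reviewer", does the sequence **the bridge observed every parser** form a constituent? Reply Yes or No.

[S [NP [Det the] [N bridge]] [VP [VP [V observed] [NP [Det every] [N parser]]] [Conj and] [VP [V described] [NP [Det the] [N reviewer]]]]]
The smallest constituent containing 'the bridge observed every parser' is the S spanning 'the bridge observed every parser and described the reviewer'; no single node in the tree dominates exactly the given words.

No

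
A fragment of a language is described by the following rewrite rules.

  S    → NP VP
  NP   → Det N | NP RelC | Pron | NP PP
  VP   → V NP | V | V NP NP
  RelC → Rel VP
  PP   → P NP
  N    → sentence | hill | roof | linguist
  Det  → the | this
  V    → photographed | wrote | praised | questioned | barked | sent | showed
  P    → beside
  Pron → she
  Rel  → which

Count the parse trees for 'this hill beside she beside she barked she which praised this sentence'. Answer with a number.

Two of the 4 distinct bracketings:
[S [NP [NP [Det this] [N hill]] [PP [P beside] [NP [NP [Pron she]] [PP [P beside] [NP [Pron she]]]]]] [VP [V barked] [NP [NP [Pron she]] [RelC [Rel which] [VP [V praised] [NP [Det this] [N sentence]]]]]]]
[S [NP [NP [Det this] [N hill]] [PP [P beside] [NP [NP [Pron she]] [PP [P beside] [NP [Pron she]]]]]] [VP [V barked] [NP [NP [Pron she]] [RelC [Rel which] [VP [V praised]]]] [NP [Det this] [N sentence]]]]
The difference turns on whether VP → V is used at the relevant span, versus an alternative expansion of VP.

4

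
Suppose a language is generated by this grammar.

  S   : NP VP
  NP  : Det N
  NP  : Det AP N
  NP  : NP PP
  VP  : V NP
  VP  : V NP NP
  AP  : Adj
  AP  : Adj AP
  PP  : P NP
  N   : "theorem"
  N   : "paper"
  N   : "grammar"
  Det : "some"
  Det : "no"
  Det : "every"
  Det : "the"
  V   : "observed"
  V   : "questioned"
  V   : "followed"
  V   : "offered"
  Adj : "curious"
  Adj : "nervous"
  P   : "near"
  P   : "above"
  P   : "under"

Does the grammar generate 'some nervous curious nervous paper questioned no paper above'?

For S → NP VP, the only prefix that parses as NP is 'some nervous curious nervous paper', but the remainder 'questioned no paper above' is not a VP under these rules.

Ungrammatical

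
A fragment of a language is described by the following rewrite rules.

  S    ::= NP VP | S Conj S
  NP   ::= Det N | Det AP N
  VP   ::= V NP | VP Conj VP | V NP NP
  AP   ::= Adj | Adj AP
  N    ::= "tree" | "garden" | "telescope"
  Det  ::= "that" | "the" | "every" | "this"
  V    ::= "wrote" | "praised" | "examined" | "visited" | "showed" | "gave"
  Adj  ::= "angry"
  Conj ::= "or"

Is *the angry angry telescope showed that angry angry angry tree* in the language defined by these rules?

S
  NP
    Det: the
    AP
      Adj: angry
      AP
        Adj: angry
    N: telescope
  VP
    V: showed
    NP
      Det: that
      AP
        Adj: angry
        AP
          Adj: angry
          AP
            Adj: angry
      N: tree
Every word is introduced by a lexical rule and the phrasal rules combine the resulting categories into a single S.

Grammatical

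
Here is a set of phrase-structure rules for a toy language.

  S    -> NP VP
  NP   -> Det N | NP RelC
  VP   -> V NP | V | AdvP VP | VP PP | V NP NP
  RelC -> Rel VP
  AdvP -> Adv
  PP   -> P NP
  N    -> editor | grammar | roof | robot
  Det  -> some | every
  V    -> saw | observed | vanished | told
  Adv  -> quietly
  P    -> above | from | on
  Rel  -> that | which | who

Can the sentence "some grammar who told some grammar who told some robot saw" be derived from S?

Grammatical

S
  NP
    NP
      Det: some
      N: grammar
    RelC
      Rel: who
      VP
        V: told
        NP
          NP
            Det: some
            N: grammar
          RelC
            Rel: who
            VP
              V: told
              NP
                Det: some
                N: robot
  VP
    V: saw
Each bracket corresponds to one application of a listed rule, so the string is derivable from S.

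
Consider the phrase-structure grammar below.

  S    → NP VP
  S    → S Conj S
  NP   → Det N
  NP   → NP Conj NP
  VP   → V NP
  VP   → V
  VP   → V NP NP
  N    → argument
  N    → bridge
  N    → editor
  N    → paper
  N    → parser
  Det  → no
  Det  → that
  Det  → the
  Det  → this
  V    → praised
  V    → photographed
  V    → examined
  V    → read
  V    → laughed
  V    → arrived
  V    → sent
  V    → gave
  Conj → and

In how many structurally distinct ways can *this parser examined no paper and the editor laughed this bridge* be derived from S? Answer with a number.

1

[S [S [NP [Det this] [N parser]] [VP [V examined] [NP [Det no] [N paper]]]] [Conj and] [S [NP [Det the] [N editor]] [VP [V laughed] [NP [Det this] [N bridge]]]]]
No rule offers an alternative attachment or grouping for any span, so this is the only derivation.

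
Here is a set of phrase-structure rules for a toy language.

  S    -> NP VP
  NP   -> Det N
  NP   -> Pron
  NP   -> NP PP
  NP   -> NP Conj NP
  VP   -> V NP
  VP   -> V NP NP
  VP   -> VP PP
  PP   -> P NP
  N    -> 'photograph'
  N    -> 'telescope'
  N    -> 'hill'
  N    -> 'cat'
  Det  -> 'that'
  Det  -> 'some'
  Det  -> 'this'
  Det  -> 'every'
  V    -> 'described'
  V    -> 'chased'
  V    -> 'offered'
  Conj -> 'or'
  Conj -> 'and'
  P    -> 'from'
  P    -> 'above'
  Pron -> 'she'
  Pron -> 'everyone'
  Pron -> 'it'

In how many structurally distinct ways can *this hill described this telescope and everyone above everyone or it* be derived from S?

6

Two of the 6 distinct bracketings:
[S [NP [Det this] [N hill]] [VP [V described] [NP [NP [NP [Det this] [N telescope]] [Conj and] [NP [Pron everyone]]] [PP [P above] [NP [NP [Pron everyone]] [Conj or] [NP [Pron it]]]]]]]
[S [NP [Det this] [N hill]] [VP [V described] [NP [NP [Det this] [N telescope]] [Conj and] [NP [NP [Pron everyone]] [PP [P above] [NP [NP [Pron everyone]] [Conj or] [NP [Pron it]]]]]]]]
The trees differ in how a recursive rule is bracketed over the same span.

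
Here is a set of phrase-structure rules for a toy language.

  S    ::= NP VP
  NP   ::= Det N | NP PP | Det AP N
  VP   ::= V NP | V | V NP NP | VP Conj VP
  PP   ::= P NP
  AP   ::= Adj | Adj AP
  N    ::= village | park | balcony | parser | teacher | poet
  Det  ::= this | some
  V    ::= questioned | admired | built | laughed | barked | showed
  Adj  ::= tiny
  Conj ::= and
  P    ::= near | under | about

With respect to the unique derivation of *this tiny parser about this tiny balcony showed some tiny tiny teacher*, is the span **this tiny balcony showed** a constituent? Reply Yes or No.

[S [NP [NP [Det this] [AP [Adj tiny]] [N parser]] [PP [P about] [NP [Det this] [AP [Adj tiny]] [N balcony]]]] [VP [V showed] [NP [Det some] [AP [Adj tiny] [AP [Adj tiny]]] [N teacher]]]]
The smallest constituent containing 'this tiny balcony showed' is the S spanning 'this tiny parser about this tiny balcony showed some tiny tiny teacher'; no single node in the tree dominates exactly the given words.

No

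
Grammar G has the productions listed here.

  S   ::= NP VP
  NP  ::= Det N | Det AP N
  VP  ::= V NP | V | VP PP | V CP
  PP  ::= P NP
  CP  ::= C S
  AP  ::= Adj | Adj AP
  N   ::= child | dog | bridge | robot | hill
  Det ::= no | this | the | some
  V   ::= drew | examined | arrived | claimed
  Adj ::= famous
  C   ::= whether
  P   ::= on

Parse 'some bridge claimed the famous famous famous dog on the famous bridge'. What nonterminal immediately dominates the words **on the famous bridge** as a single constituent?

PP

[S [NP [Det some] [N bridge]] [VP [VP [V claimed] [NP [Det the] [AP [Adj famous] [AP [Adj famous] [AP [Adj famous]]]] [N dog]]] [PP [P on] [NP [Det the] [AP [Adj famous]] [N bridge]]]]]
The span 'on the famous bridge' is the PP node built by PP → P NP.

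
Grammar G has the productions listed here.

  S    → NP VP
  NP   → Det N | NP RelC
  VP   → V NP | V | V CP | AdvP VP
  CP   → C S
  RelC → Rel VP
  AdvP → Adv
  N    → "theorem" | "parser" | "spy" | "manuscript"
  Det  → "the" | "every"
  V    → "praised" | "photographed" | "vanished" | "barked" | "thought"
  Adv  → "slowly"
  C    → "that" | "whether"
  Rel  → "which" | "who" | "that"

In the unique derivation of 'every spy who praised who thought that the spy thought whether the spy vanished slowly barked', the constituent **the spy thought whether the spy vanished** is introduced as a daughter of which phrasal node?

CP

S
  NP
    NP
      NP
        Det: every
        N: spy
      RelC
        Rel: who
        VP
          V: praised
    RelC
      Rel: who
      VP
        V: thought
        CP
          C: that
          S
            NP
              Det: the
              N: spy
            VP
              V: thought
              CP
                C: whether
                S
                  NP
                    Det: the
                    N: spy
                  VP
                    V: vanished
  VP
    AdvP
      Adv: slowly
    VP
      V: barked
The span 'the spy thought whether the spy vanished' is the S node built by S → NP VP.
Its mother is the CP built by CP → C S.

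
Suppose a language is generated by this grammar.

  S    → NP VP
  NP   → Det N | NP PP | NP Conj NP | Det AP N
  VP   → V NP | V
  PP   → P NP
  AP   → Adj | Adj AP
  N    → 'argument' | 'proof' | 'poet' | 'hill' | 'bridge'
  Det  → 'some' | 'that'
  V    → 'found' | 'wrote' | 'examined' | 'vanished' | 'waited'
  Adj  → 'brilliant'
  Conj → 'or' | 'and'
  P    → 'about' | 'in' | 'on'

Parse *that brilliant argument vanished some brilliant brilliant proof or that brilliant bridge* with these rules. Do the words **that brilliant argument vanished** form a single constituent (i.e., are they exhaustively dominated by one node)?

[S [NP [Det that] [AP [Adj brilliant]] [N argument]] [VP [V vanished] [NP [NP [Det some] [AP [Adj brilliant] [AP [Adj brilliant]]] [N proof]] [Conj or] [NP [Det that] [AP [Adj brilliant]] [N bridge]]]]]
The smallest constituent containing 'that brilliant argument vanished' is the S spanning 'that brilliant argument vanished some brilliant brilliant proof or that brilliant bridge'; no single node in the tree dominates exactly the given words.

No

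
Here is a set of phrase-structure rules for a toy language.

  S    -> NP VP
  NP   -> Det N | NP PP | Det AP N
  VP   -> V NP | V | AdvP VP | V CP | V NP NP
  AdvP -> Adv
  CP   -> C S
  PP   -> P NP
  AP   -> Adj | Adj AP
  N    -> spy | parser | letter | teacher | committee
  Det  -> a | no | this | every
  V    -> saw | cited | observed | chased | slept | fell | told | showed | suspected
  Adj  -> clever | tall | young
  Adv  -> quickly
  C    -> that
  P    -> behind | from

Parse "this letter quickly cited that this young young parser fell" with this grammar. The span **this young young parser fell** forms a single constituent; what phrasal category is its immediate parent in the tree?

S
  NP
    Det: this
    N: letter
  VP
    AdvP
      Adv: quickly
    VP
      V: cited
      CP
        C: that
        S
          NP
            Det: this
            AP
              Adj: young
              AP
                Adj: young
            N: parser
          VP
            V: fell
The span 'this young young parser fell' is the S node built by S → NP VP.
Its mother is the CP built by CP → C S.

CP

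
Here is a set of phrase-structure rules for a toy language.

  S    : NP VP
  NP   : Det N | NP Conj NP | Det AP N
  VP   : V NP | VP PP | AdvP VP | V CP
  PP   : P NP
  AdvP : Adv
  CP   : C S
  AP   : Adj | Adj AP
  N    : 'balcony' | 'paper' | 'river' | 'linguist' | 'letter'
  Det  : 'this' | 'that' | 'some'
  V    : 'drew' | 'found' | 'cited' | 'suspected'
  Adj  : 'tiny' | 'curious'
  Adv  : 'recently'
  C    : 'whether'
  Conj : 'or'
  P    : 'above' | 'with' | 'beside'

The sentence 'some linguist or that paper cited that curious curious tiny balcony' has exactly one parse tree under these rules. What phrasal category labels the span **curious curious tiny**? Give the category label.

AP

S
  NP
    NP
      Det: some
      N: linguist
    Conj: or
    NP
      Det: that
      N: paper
  VP
    V: cited
    NP
      Det: that
      AP
        Adj: curious
        AP
          Adj: curious
          AP
            Adj: tiny
      N: balcony
The span 'curious curious tiny' is the AP node built by AP → Adj AP.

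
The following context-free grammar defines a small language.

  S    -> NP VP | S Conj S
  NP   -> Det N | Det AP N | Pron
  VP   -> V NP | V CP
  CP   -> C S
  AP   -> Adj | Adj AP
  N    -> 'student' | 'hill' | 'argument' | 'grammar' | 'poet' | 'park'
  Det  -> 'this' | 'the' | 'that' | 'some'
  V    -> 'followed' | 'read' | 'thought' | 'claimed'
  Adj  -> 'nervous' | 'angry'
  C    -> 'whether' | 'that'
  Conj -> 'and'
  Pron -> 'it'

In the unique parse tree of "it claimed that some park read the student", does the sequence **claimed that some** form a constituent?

No

[S [NP [Pron it]] [VP [V claimed] [CP [C that] [S [NP [Det some] [N park]] [VP [V read] [NP [Det the] [N student]]]]]]]
The smallest constituent containing 'claimed that some' is the VP spanning 'claimed that some park read the student'; no single node in the tree dominates exactly the given words.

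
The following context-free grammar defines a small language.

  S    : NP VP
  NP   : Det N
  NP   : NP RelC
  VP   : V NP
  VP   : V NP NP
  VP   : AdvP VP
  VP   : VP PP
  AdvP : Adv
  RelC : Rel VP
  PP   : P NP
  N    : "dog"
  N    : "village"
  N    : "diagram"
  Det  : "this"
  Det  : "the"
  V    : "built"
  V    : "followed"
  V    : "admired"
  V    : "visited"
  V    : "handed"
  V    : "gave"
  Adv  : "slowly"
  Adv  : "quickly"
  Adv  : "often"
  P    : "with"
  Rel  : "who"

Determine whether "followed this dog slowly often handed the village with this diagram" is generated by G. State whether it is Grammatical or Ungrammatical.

Ungrammatical

For S → NP VP, no prefix of the string parses as an NP.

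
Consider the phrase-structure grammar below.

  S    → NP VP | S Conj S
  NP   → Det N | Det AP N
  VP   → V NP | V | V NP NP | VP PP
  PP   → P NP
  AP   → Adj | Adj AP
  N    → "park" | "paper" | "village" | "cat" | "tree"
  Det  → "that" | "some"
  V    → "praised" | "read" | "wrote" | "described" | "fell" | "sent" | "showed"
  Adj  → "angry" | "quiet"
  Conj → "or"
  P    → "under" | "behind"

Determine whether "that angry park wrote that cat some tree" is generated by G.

Grammatical

S
  NP
    Det: that
    AP
      Adj: angry
    N: park
  VP
    V: wrote
    NP
      Det: that
      N: cat
    NP
      Det: some
      N: tree
Each bracket corresponds to one application of a listed rule, so the string is derivable from S.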